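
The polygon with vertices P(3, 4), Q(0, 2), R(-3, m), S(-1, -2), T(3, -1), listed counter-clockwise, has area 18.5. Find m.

The doubled signed area Σ (x_i y_{i+1} − x_{i+1} y_i) is linear in m.
With m=0 it equals 40; the coefficient of m is 1 (from the two edges through R).
So 1·m + 40 = 2·18.5 = 37 ⇒ m = -3.

-3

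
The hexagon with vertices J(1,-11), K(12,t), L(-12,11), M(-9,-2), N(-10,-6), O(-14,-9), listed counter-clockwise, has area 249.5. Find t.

-7

The doubled signed area Σ (x_i y_{i+1} − x_{i+1} y_i) is linear in t.
With t=0 it equals 590; the coefficient of t is 13 (from the two edges through K).
So 13·t + 590 = 2·249.5 = 499 ⇒ t = -7.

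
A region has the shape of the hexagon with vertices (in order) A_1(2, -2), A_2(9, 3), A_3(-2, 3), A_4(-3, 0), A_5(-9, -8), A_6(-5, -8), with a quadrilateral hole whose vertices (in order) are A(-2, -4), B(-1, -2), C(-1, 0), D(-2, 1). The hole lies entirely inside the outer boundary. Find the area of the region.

Outer boundary:
Σ = (24) + (33) + (9) + (24) + (32) + (26) = 148
Area = |Σ|/2 = 74.
Hole:
Apply the shoelace (surveyor's) formula: 2A = Σ (x_i·y_{i+1} − x_{i+1}·y_i), indices taken mod 4.
Cross-terms: 0, -2, -1, 10  ⇒  Σ = 7
Area = |Σ|/2 = 3.5.
Net area = 74 − 3.5 = 70.5.

70.5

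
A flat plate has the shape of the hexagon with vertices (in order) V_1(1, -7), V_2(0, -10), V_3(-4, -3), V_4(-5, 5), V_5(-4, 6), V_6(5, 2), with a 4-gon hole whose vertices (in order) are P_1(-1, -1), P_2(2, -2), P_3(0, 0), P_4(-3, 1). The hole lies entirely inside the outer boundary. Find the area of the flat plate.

Outer boundary:
Σ = (-10) + (-40) + (-35) + (-10) + (-38) + (-37) = -170
Area = |Σ|/2 = 85.
Hole:
Apply Gauss's area formula: 2A = Σ (x_i·y_{i+1} − x_{i+1}·y_i), indices taken mod 4.
Σ = (4) + (0) + (0) + (4) = 8
Area = |Σ|/2 = 4.
Net area = 85 − 4 = 81.

81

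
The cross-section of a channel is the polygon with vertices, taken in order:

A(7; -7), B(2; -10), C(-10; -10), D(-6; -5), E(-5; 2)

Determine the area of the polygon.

Σ = (-56) + (-120) + (-10) + (-37) + (21) = -202
Area = |Σ|/2 = 101.

101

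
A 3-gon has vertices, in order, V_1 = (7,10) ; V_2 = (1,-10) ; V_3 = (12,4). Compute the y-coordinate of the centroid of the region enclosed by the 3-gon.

Apply the surveyor's formula. First the cross-terms c_i = x_i·y_{i+1} − x_{i+1}·y_i:
  -80, 124, 92  ⇒  2A = 136, A = 68.
Then Σ (y_i + y_{i+1})·c_i = 544, so ȳ = 544 / (6·68) = 4/3.

4/3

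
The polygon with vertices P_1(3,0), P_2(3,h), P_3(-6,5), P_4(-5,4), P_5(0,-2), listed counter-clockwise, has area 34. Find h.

4

The doubled signed area Σ (x_i y_{i+1} − x_{i+1} y_i) is linear in h.
With h=0 it equals 32; the coefficient of h is 9 (from the two edges through P_2).
So 9·h + 32 = 2·34 = 68 ⇒ h = 4.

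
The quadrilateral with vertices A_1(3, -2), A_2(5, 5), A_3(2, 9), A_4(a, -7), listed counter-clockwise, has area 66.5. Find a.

-6

The doubled signed area Σ (x_i y_{i+1} − x_{i+1} y_i) is linear in a.
With a=0 it equals 67; the coefficient of a is -11 (from the two edges through A_4).
So -11·a + 67 = 2·66.5 = 133 ⇒ a = -6.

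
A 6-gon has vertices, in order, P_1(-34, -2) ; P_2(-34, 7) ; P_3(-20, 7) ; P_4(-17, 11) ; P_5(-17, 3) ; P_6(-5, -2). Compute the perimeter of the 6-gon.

78

|P_1P_2| = √((0)² + (9)²) = √81 = 9
|P_2P_3| = √((14)² + (0)²) = √196 = 14
|P_3P_4| = √((3)² + (4)²) = √25 = 5
|P_4P_5| = √((0)² + (-8)²) = √64 = 8
|P_5P_6| = √((12)² + (-5)²) = √169 = 13
|P_6P_1| = √((-29)² + (0)²) = √841 = 29
Perimeter = 9 + 14 + 5 + 8 + 13 + 29 = 78.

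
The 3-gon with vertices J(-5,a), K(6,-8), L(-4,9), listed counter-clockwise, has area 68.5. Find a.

-3

The doubled signed area Σ (x_i y_{i+1} − x_{i+1} y_i) is linear in a.
With a=0 it equals 107; the coefficient of a is -10 (from the two edges through J).
So -10·a + 107 = 2·68.5 = 137 ⇒ a = -3.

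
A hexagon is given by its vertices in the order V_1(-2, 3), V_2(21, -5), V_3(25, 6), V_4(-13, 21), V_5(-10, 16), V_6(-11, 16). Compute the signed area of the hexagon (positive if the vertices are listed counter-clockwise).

409

Σ = (-53) + (251) + (603) + (2) + (16) + (-1) = 818
Signed area = Σ/2 = 409 (positive ⇒ counter-clockwise traversal).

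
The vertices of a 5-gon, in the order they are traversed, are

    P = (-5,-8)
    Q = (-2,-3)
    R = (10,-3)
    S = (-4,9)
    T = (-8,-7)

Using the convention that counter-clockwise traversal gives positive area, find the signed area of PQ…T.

121

Cross-terms: -1, 36, 78, 100, 29  ⇒  Σ = 242
Signed area = Σ/2 = 121 (positive ⇒ counter-clockwise traversal).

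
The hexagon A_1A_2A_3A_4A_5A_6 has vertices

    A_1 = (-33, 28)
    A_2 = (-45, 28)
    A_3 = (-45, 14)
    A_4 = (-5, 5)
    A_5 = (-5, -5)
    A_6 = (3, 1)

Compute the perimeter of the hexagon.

132

|A_1A_2| = √((-12)² + (0)²) = √144 = 12
|A_2A_3| = √((0)² + (-14)²) = √196 = 14
|A_3A_4| = √((40)² + (-9)²) = √1681 = 41
|A_4A_5| = √((0)² + (-10)²) = √100 = 10
|A_5A_6| = √((8)² + (6)²) = √100 = 10
|A_6A_1| = √((-36)² + (27)²) = √2025 = 45
Perimeter = 12 + 14 + 41 + 10 + 10 + 45 = 132.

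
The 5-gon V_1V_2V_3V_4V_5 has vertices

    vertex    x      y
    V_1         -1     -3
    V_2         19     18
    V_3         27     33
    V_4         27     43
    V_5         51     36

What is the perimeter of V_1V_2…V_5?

146

|V_1V_2| = √((20)² + (21)²) = √841 = 29
|V_2V_3| = √((8)² + (15)²) = √289 = 17
|V_3V_4| = √((0)² + (10)²) = √100 = 10
|V_4V_5| = √((24)² + (-7)²) = √625 = 25
|V_5V_1| = √((-52)² + (-39)²) = √4225 = 65
Perimeter = 29 + 17 + 10 + 25 + 65 = 146.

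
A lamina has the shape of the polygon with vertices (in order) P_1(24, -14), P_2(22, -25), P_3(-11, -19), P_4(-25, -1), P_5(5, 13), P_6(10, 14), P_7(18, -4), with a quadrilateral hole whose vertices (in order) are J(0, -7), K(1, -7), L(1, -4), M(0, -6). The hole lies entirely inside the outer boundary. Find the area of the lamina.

Outer boundary:
Σ = (-292) + (-693) + (-464) + (-320) + (-60) + (-292) + (-156) = -2277
Area = |Σ|/2 = 1138.5.
Hole:
Σ = (7) + (3) + (-6) + (0) = 4
Area = |Σ|/2 = 2.
Net area = 1138.5 − 2 = 1136.5.

1136.5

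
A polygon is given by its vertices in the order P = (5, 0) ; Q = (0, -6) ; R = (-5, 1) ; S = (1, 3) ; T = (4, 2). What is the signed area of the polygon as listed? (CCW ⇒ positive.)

Apply the surveyor's formula: 2A = Σ (x_i·y_{i+1} − x_{i+1}·y_i), indices taken mod 5.
Cross-terms: -30, -30, -16, -10, -10  ⇒  Σ = -96
Signed area = Σ/2 = -48 (negative ⇒ clockwise traversal).

-48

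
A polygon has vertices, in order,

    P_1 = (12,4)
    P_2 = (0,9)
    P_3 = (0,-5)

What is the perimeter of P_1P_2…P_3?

42

|P_1P_2| = √((-12)² + (5)²) = √169 = 13
|P_2P_3| = √((0)² + (-14)²) = √196 = 14
|P_3P_1| = √((12)² + (9)²) = √225 = 15
Perimeter = 13 + 14 + 15 = 42.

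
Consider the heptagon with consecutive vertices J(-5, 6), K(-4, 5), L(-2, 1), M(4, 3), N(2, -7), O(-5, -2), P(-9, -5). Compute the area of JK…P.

Apply the shoelace formula: 2A = Σ (x_i·y_{i+1} − x_{i+1}·y_i), indices taken mod 7.
Σ = (-1) + (6) + (-10) + (-34) + (-39) + (7) + (-79) = -150
Area = |Σ|/2 = 75.

75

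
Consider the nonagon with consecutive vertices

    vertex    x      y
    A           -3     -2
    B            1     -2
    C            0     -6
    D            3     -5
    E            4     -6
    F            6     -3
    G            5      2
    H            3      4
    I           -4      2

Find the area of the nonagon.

Apply the surveyor's formula: 2A = Σ (x_i·y_{i+1} − x_{i+1}·y_i), indices taken mod 9.
A→B: (-3)(-2) − (1)(-2) = 8
B→C: (1)(-6) − (0)(-2) = -6
C→D: (0)(-5) − (3)(-6) = 18
D→E: (3)(-6) − (4)(-5) = 2
E→F: (4)(-3) − (6)(-6) = 24
F→G: (6)(2) − (5)(-3) = 27
G→H: (5)(4) − (3)(2) = 14
H→I: (3)(2) − (-4)(4) = 22
I→A: (-4)(-2) − (-3)(2) = 14
Σ = 123
Area = |Σ|/2 = 61.5.

61.5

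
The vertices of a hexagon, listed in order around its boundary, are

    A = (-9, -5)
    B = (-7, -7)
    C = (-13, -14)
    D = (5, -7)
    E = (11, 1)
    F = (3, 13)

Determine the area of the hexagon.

260

Cross-terms: 28, 7, 161, 82, 140, 102  ⇒  Σ = 520
Area = |Σ|/2 = 260.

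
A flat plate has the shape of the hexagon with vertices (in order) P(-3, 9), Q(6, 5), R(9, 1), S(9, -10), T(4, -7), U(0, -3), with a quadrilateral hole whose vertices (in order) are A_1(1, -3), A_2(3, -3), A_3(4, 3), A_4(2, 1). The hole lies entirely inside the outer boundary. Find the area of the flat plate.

Outer boundary:
Σ = (-69) + (-39) + (-99) + (-23) + (-12) + (-9) = -251
Area = |Σ|/2 = 125.5.
Hole:
Σ = (6) + (21) + (-2) + (-7) = 18
Area = |Σ|/2 = 9.
Net area = 125.5 − 9 = 116.5.

116.5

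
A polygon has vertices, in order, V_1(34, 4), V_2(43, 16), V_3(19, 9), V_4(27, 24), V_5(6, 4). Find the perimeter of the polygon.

114

|V_1V_2| = √((9)² + (12)²) = √225 = 15
|V_2V_3| = √((-24)² + (-7)²) = √625 = 25
|V_3V_4| = √((8)² + (15)²) = √289 = 17
|V_4V_5| = √((-21)² + (-20)²) = √841 = 29
|V_5V_1| = √((28)² + (0)²) = √784 = 28
Perimeter = 15 + 25 + 17 + 29 + 28 = 114.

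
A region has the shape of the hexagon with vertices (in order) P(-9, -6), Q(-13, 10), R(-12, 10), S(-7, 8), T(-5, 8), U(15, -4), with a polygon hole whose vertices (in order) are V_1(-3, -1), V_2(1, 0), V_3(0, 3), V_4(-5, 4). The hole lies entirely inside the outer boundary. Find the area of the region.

205

Outer boundary:
Apply the shoelace formula: 2A = Σ (x_i·y_{i+1} − x_{i+1}·y_i), indices taken mod 6.
P→Q: (-9)(10) − (-13)(-6) = -168
Q→R: (-13)(10) − (-12)(10) = -10
R→S: (-12)(8) − (-7)(10) = -26
S→T: (-7)(8) − (-5)(8) = -16
T→U: (-5)(-4) − (15)(8) = -100
U→P: (15)(-6) − (-9)(-4) = -126
Σ = -446
Area = |Σ|/2 = 223.
Hole:
Apply the shoelace formula: 2A = Σ (x_i·y_{i+1} − x_{i+1}·y_i), indices taken mod 4.
V_1→V_2: (-3)(0) − (1)(-1) = 1
V_2→V_3: (1)(3) − (0)(0) = 3
V_3→V_4: (0)(4) − (-5)(3) = 15
V_4→V_1: (-5)(-1) − (-3)(4) = 17
Σ = 36
Area = |Σ|/2 = 18.
Net area = 223 − 18 = 205.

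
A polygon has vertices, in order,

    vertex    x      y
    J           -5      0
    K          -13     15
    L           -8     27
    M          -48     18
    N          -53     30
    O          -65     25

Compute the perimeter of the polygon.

162

|JK| = √((-8)² + (15)²) = √289 = 17
|KL| = √((5)² + (12)²) = √169 = 13
|LM| = √((-40)² + (-9)²) = √1681 = 41
|MN| = √((-5)² + (12)²) = √169 = 13
|NO| = √((-12)² + (-5)²) = √169 = 13
|OJ| = √((60)² + (-25)²) = √4225 = 65
Perimeter = 17 + 13 + 41 + 13 + 13 + 65 = 162.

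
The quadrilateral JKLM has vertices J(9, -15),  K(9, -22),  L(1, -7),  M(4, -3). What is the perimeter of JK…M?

42

|JK| = √((0)² + (-7)²) = √49 = 7
|KL| = √((-8)² + (15)²) = √289 = 17
|LM| = √((3)² + (4)²) = √25 = 5
|MJ| = √((5)² + (-12)²) = √169 = 13
Perimeter = 7 + 17 + 5 + 13 = 42.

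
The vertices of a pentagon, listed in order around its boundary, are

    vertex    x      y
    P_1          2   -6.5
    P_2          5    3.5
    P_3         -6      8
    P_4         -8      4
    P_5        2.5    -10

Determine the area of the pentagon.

Apply the surveyor's formula: 2A = Σ (x_i·y_{i+1} − x_{i+1}·y_i), indices taken mod 5.
Σ = (39.5) + (61) + (40) + (70) + (3.75) = 214.25
Area = |Σ|/2 = 107.125.

107.125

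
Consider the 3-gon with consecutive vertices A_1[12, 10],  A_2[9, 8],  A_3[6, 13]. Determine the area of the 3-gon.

Σ = (6) + (69) + (-96) = -21
Area = |Σ|/2 = 10.5.

10.5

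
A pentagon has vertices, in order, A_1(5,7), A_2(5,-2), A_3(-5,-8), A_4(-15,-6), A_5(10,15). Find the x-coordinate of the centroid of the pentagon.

Apply the shoelace formula. First the cross-terms c_i = x_i·y_{i+1} − x_{i+1}·y_i:
  -45, -50, -90, -165, -5  ⇒  2A = -355, A = -177.5.
Then Σ (x_i + x_{i+1})·c_i = 2100, so x̄ = 2100 / (6·(-177.5)) = -140/71.

-140/71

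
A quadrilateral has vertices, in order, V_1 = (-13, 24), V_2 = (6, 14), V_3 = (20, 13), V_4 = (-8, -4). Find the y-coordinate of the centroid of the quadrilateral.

Apply the shoelace (surveyor's) formula. First the cross-terms c_i = x_i·y_{i+1} − x_{i+1}·y_i:
  -326, -202, 24, -244  ⇒  2A = -748, A = -374.
Then Σ (y_i + y_{i+1})·c_i = -22506, so ȳ = -22506 / (6·(-374)) = 341/34.

341/34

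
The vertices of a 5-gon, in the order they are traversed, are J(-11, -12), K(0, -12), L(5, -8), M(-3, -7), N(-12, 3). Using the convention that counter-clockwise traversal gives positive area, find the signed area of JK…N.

Apply the surveyor's formula: 2A = Σ (x_i·y_{i+1} − x_{i+1}·y_i), indices taken mod 5.
Σ = (132) + (60) + (-59) + (-93) + (177) = 217
Signed area = Σ/2 = 108.5 (positive ⇒ counter-clockwise traversal).

108.5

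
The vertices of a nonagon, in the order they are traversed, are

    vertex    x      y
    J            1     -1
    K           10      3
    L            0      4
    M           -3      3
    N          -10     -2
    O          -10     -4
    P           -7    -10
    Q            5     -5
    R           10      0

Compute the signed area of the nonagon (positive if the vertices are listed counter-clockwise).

Apply the shoelace formula: 2A = Σ (x_i·y_{i+1} − x_{i+1}·y_i), indices taken mod 9.
Cross-terms: 13, 40, 12, 36, 20, 72, 85, 50, -10  ⇒  Σ = 318
Signed area = Σ/2 = 159 (positive ⇒ counter-clockwise traversal).

159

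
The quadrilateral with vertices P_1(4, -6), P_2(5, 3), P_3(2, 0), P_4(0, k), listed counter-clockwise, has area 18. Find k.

0

Write out the shoelace sum; only the two edges meeting at P_4 involve k:
2·Area = [(2·k − 0·0) + (0·(-6) − 4·k)] + 36
       = -2·k + 36 = 36
⇒ k = 0.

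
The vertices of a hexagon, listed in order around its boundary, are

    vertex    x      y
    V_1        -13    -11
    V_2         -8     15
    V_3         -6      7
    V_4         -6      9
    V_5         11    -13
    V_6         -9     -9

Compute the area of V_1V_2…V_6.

258

Apply the surveyor's formula: 2A = Σ (x_i·y_{i+1} − x_{i+1}·y_i), indices taken mod 6.
V_1→V_2: (-13)(15) − (-8)(-11) = -283
V_2→V_3: (-8)(7) − (-6)(15) = 34
V_3→V_4: (-6)(9) − (-6)(7) = -12
V_4→V_5: (-6)(-13) − (11)(9) = -21
V_5→V_6: (11)(-9) − (-9)(-13) = -216
V_6→V_1: (-9)(-11) − (-13)(-9) = -18
Σ = -516
Area = |Σ|/2 = 258.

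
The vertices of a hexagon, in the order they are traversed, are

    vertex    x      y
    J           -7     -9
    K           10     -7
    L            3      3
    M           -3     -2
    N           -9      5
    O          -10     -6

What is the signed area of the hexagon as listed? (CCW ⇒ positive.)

156

Apply the shoelace formula: 2A = Σ (x_i·y_{i+1} − x_{i+1}·y_i), indices taken mod 6.
Σ = (139) + (51) + (3) + (-33) + (104) + (48) = 312
Signed area = Σ/2 = 156 (positive ⇒ counter-clockwise traversal).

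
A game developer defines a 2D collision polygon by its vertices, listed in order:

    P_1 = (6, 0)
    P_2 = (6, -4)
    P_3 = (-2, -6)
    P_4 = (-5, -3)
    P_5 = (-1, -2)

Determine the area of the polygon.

P_1→P_2: (6)(-4) − (6)(0) = -24
P_2→P_3: (6)(-6) − (-2)(-4) = -44
P_3→P_4: (-2)(-3) − (-5)(-6) = -24
P_4→P_5: (-5)(-2) − (-1)(-3) = 7
P_5→P_1: (-1)(0) − (6)(-2) = 12
Σ = -73
Area = |Σ|/2 = 36.5.

36.5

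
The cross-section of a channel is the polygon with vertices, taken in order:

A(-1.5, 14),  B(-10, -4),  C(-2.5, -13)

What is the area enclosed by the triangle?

Apply Gauss's area formula: 2A = Σ (x_i·y_{i+1} − x_{i+1}·y_i), indices taken mod 3.
Σ = (146) + (120) + (-54.5) = 211.5
Area = |Σ|/2 = 105.75.

105.75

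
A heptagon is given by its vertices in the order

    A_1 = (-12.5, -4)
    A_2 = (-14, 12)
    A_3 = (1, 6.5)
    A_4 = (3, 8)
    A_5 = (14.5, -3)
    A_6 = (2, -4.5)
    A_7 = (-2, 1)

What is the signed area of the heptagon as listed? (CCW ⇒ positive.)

-245.625

Apply Gauss's area formula: 2A = Σ (x_i·y_{i+1} − x_{i+1}·y_i), indices taken mod 7.
Σ = (-206) + (-103) + (-11.5) + (-125) + (-59.25) + (-7) + (20.5) = -491.25
Signed area = Σ/2 = -245.625 (negative ⇒ clockwise traversal).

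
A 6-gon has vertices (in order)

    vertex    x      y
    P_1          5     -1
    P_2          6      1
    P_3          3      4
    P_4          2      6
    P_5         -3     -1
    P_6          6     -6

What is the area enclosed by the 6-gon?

Apply Gauss's area formula: 2A = Σ (x_i·y_{i+1} − x_{i+1}·y_i), indices taken mod 6.
Σ = (11) + (21) + (10) + (16) + (24) + (24) = 106
Area = |Σ|/2 = 53.

53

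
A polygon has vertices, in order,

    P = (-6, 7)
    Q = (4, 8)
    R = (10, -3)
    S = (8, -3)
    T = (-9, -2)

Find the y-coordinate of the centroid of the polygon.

Apply the shoelace (surveyor's) formula. First the cross-terms c_i = x_i·y_{i+1} − x_{i+1}·y_i:
  -76, -92, -6, -43, -75  ⇒  2A = -292, A = -146.
Then Σ (y_i + y_{i+1})·c_i = -1724, so ȳ = -1724 / (6·(-146)) = 431/219.

431/219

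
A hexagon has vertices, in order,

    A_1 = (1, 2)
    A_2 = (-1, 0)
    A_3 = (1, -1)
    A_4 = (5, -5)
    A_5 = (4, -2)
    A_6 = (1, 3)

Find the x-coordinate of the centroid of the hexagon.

Apply the shoelace formula. First the cross-terms c_i = x_i·y_{i+1} − x_{i+1}·y_i:
  2, 1, 0, 10, 14, -1  ⇒  2A = 26, A = 13.
Then Σ (x_i + x_{i+1})·c_i = 158, so x̄ = 158 / (6·13) = 79/39.

79/39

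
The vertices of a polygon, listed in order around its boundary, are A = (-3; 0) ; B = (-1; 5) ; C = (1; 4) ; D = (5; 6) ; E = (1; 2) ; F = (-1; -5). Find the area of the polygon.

26

Apply Gauss's area formula: 2A = Σ (x_i·y_{i+1} − x_{i+1}·y_i), indices taken mod 6.
Σ = (-15) + (-9) + (-14) + (4) + (-3) + (-15) = -52
Area = |Σ|/2 = 26.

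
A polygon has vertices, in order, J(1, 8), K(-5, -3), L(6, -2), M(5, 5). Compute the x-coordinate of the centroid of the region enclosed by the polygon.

Apply the shoelace (surveyor's) formula. First the cross-terms c_i = x_i·y_{i+1} − x_{i+1}·y_i:
  37, 28, 40, 35  ⇒  2A = 140, A = 70.
Then Σ (x_i + x_{i+1})·c_i = 530, so x̄ = 530 / (6·70) = 53/42.

53/42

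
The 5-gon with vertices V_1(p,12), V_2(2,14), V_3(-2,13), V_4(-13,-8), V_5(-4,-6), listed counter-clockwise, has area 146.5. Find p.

Write out the shoelace sum; only the two edges meeting at V_1 involve p:
2·Area = [((-4)·12 − p·(-6)) + (p·14 − 2·12)] + 285
       = 20·p + 213 = 293
⇒ p = 4.

4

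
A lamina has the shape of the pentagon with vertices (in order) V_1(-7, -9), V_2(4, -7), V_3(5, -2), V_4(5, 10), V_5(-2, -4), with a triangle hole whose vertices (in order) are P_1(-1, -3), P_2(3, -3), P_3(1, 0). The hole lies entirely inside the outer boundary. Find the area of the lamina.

75

Outer boundary:
Σ = (85) + (27) + (60) + (0) + (-10) = 162
Area = |Σ|/2 = 81.
Hole:
Apply the shoelace formula: 2A = Σ (x_i·y_{i+1} − x_{i+1}·y_i), indices taken mod 3.
Σ = (12) + (3) + (-3) = 12
Area = |Σ|/2 = 6.
Net area = 81 − 6 = 75.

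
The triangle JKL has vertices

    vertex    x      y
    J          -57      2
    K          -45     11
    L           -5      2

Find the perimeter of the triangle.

108

|JK| = √((12)² + (9)²) = √225 = 15
|KL| = √((40)² + (-9)²) = √1681 = 41
|LJ| = √((-52)² + (0)²) = √2704 = 52
Perimeter = 15 + 41 + 52 = 108.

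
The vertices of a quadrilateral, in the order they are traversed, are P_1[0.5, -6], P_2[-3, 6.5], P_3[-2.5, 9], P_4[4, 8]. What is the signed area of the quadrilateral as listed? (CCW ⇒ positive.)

-54.75

Apply the shoelace (surveyor's) formula: 2A = Σ (x_i·y_{i+1} − x_{i+1}·y_i), indices taken mod 4.
Σ = (-14.75) + (-10.75) + (-56) + (-28) = -109.5
Signed area = Σ/2 = -54.75 (negative ⇒ clockwise traversal).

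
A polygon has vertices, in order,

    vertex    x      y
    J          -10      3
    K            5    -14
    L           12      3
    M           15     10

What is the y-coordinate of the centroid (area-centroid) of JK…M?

-1/3

Apply the shoelace formula. First the cross-terms c_i = x_i·y_{i+1} − x_{i+1}·y_i:
  125, 183, 75, 145  ⇒  2A = 528, A = 264.
Then Σ (y_i + y_{i+1})·c_i = -528, so ȳ = -528 / (6·264) = -1/3.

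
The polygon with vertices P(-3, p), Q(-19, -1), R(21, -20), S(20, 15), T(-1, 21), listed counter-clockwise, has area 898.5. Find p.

The doubled signed area Σ (x_i y_{i+1} − x_{i+1} y_i) is linear in p.
With p=0 it equals 1617; the coefficient of p is 18 (from the two edges through P).
So 18·p + 1617 = 2·898.5 = 1797 ⇒ p = 10.

10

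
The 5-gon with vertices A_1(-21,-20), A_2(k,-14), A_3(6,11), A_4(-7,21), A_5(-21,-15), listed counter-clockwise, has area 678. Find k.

The doubled signed area Σ (x_i y_{i+1} − x_{i+1} y_i) is linear in k.
With k=0 it equals 1232; the coefficient of k is 31 (from the two edges through A_2).
So 31·k + 1232 = 2·678 = 1356 ⇒ k = 4.

4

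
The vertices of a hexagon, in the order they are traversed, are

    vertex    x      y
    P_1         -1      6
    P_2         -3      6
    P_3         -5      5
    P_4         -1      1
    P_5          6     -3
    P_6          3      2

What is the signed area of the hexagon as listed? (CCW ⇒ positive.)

P_1→P_2: (-1)(6) − (-3)(6) = 12
P_2→P_3: (-3)(5) − (-5)(6) = 15
P_3→P_4: (-5)(1) − (-1)(5) = 0
P_4→P_5: (-1)(-3) − (6)(1) = -3
P_5→P_6: (6)(2) − (3)(-3) = 21
P_6→P_1: (3)(6) − (-1)(2) = 20
Σ = 65
Signed area = Σ/2 = 32.5 (positive ⇒ counter-clockwise traversal).

32.5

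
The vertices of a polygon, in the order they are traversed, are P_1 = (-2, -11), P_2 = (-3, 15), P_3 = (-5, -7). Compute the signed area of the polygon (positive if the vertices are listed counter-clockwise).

Apply the shoelace (surveyor's) formula: 2A = Σ (x_i·y_{i+1} − x_{i+1}·y_i), indices taken mod 3.
Σ = (-63) + (96) + (41) = 74
Signed area = Σ/2 = 37 (positive ⇒ counter-clockwise traversal).

37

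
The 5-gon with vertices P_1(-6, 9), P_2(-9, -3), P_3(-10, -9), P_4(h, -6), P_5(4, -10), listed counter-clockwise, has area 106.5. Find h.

-3

The doubled signed area Σ (x_i y_{i+1} − x_{i+1} y_i) is linear in h.
With h=0 it equals 210; the coefficient of h is -1 (from the two edges through P_4).
So -1·h + 210 = 2·106.5 = 213 ⇒ h = -3.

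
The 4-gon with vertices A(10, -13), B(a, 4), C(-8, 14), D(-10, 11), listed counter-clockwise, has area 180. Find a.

Write out the shoelace sum; only the two edges meeting at B involve a:
2·Area = [(10·4 − a·(-13)) + (a·14 − (-8)·4)] + 72
       = 27·a + 144 = 360
⇒ a = 8.

8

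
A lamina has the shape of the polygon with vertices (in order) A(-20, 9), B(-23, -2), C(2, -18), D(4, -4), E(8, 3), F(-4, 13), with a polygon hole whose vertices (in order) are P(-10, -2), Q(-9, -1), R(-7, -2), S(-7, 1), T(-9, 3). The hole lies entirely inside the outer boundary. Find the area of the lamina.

Outer boundary:
Apply the shoelace (surveyor's) formula: 2A = Σ (x_i·y_{i+1} − x_{i+1}·y_i), indices taken mod 6.
Cross-terms: 247, 418, 64, 44, 116, 224  ⇒  Σ = 1113
Area = |Σ|/2 = 556.5.
Hole:
Apply the surveyor's formula: 2A = Σ (x_i·y_{i+1} − x_{i+1}·y_i), indices taken mod 5.
Σ = (-8) + (11) + (-21) + (-12) + (48) = 18
Area = |Σ|/2 = 9.
Net area = 556.5 − 9 = 547.5.

547.5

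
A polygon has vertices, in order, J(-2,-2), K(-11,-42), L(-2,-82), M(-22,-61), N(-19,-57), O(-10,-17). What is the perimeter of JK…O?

174

|JK| = √((-9)² + (-40)²) = √1681 = 41
|KL| = √((9)² + (-40)²) = √1681 = 41
|LM| = √((-20)² + (21)²) = √841 = 29
|MN| = √((3)² + (4)²) = √25 = 5
|NO| = √((9)² + (40)²) = √1681 = 41
|OJ| = √((8)² + (15)²) = √289 = 17
Perimeter = 41 + 41 + 29 + 5 + 41 + 17 = 174.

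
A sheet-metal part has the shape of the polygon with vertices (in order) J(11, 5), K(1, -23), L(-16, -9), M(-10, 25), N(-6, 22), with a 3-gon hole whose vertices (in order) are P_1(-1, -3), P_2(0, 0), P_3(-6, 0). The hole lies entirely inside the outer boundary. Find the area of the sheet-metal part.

724.5

Outer boundary:
Apply the surveyor's formula: 2A = Σ (x_i·y_{i+1} − x_{i+1}·y_i), indices taken mod 5.
Cross-terms: -258, -377, -490, -70, -272  ⇒  Σ = -1467
Area = |Σ|/2 = 733.5.
Hole:
Apply the shoelace (surveyor's) formula: 2A = Σ (x_i·y_{i+1} − x_{i+1}·y_i), indices taken mod 3.
P_1→P_2: (-1)(0) − (0)(-3) = 0
P_2→P_3: (0)(0) − (-6)(0) = 0
P_3→P_1: (-6)(-3) − (-1)(0) = 18
Σ = 18
Area = |Σ|/2 = 9.
Net area = 733.5 − 9 = 724.5.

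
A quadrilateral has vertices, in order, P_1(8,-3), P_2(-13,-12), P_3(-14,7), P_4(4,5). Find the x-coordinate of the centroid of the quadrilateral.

-59/12

Apply the shoelace (surveyor's) formula. First the cross-terms c_i = x_i·y_{i+1} − x_{i+1}·y_i:
  -135, -259, -98, -52  ⇒  2A = -544, A = -272.
Then Σ (x_i + x_{i+1})·c_i = 8024, so x̄ = 8024 / (6·(-272)) = -59/12.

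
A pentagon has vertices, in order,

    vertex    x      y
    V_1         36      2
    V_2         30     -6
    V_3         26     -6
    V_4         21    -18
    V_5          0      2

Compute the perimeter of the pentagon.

92

|V_1V_2| = √((-6)² + (-8)²) = √100 = 10
|V_2V_3| = √((-4)² + (0)²) = √16 = 4
|V_3V_4| = √((-5)² + (-12)²) = √169 = 13
|V_4V_5| = √((-21)² + (20)²) = √841 = 29
|V_5V_1| = √((36)² + (0)²) = √1296 = 36
Perimeter = 10 + 4 + 13 + 29 + 36 = 92.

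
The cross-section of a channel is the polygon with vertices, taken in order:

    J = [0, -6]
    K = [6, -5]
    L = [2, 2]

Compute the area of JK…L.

23

Cross-terms: 36, 22, -12  ⇒  Σ = 46
Area = |Σ|/2 = 23.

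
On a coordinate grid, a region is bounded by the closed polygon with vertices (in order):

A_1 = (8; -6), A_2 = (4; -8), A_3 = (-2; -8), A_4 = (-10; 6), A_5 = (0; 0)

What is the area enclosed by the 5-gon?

90

Cross-terms: -40, -48, -92, 0, 0  ⇒  Σ = -180
Area = |Σ|/2 = 90.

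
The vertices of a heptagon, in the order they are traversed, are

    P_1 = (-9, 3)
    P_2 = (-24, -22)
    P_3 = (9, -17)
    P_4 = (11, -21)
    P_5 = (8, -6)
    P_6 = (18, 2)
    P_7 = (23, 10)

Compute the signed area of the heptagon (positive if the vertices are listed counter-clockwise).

Apply Gauss's area formula: 2A = Σ (x_i·y_{i+1} − x_{i+1}·y_i), indices taken mod 7.
Σ = (270) + (606) + (-2) + (102) + (124) + (134) + (159) = 1393
Signed area = Σ/2 = 696.5 (positive ⇒ counter-clockwise traversal).

696.5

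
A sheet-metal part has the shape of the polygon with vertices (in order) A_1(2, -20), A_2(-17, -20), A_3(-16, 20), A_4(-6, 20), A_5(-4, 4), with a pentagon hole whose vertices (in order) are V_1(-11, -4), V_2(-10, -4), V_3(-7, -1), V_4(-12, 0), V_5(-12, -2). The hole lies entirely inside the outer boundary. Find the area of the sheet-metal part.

544

Outer boundary:
A_1→A_2: (2)(-20) − (-17)(-20) = -380
A_2→A_3: (-17)(20) − (-16)(-20) = -660
A_3→A_4: (-16)(20) − (-6)(20) = -200
A_4→A_5: (-6)(4) − (-4)(20) = 56
A_5→A_1: (-4)(-20) − (2)(4) = 72
Σ = -1112
Area = |Σ|/2 = 556.
Hole:
Σ = (4) + (-18) + (-12) + (24) + (26) = 24
Area = |Σ|/2 = 12.
Net area = 556 − 12 = 544.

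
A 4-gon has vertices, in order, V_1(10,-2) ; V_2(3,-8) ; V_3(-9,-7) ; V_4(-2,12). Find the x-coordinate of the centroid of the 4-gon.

Apply the shoelace (surveyor's) formula. First the cross-terms c_i = x_i·y_{i+1} − x_{i+1}·y_i:
  -74, -93, -122, -116  ⇒  2A = -405, A = -202.5.
Then Σ (x_i + x_{i+1})·c_i = 10, so x̄ = 10 / (6·(-202.5)) = -2/243.

-2/243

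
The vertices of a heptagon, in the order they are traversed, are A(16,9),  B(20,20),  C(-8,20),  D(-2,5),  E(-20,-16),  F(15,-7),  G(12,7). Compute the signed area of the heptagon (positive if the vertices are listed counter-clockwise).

698.5

Apply the shoelace formula: 2A = Σ (x_i·y_{i+1} − x_{i+1}·y_i), indices taken mod 7.
Σ = (140) + (560) + (0) + (132) + (380) + (189) + (-4) = 1397
Signed area = Σ/2 = 698.5 (positive ⇒ counter-clockwise traversal).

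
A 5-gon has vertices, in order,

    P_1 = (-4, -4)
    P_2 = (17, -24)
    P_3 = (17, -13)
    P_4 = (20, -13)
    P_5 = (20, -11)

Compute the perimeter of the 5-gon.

|P_1P_2| = √((21)² + (-20)²) = √841 = 29
|P_2P_3| = √((0)² + (11)²) = √121 = 11
|P_3P_4| = √((3)² + (0)²) = √9 = 3
|P_4P_5| = √((0)² + (2)²) = √4 = 2
|P_5P_1| = √((-24)² + (7)²) = √625 = 25
Perimeter = 29 + 11 + 3 + 2 + 25 = 70.

70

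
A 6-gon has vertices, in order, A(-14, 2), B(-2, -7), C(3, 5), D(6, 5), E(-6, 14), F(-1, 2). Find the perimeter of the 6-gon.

72

|AB| = √((12)² + (-9)²) = √225 = 15
|BC| = √((5)² + (12)²) = √169 = 13
|CD| = √((3)² + (0)²) = √9 = 3
|DE| = √((-12)² + (9)²) = √225 = 15
|EF| = √((5)² + (-12)²) = √169 = 13
|FA| = √((-13)² + (0)²) = √169 = 13
Perimeter = 15 + 13 + 3 + 15 + 13 + 13 = 72.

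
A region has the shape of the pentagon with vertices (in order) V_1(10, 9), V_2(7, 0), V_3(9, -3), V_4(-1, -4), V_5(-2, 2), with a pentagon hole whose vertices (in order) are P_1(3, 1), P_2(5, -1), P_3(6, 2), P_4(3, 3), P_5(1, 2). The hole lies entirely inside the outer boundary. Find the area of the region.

76.5

Outer boundary:
Σ = (-63) + (-21) + (-39) + (-10) + (-38) = -171
Area = |Σ|/2 = 85.5.
Hole:
Apply Gauss's area formula: 2A = Σ (x_i·y_{i+1} − x_{i+1}·y_i), indices taken mod 5.
Cross-terms: -8, 16, 12, 3, -5  ⇒  Σ = 18
Area = |Σ|/2 = 9.
Net area = 85.5 − 9 = 76.5.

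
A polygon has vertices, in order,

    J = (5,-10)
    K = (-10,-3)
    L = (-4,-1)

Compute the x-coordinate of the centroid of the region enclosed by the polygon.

Apply the shoelace formula. First the cross-terms c_i = x_i·y_{i+1} − x_{i+1}·y_i:
  -115, -2, 45  ⇒  2A = -72, A = -36.
Then Σ (x_i + x_{i+1})·c_i = 648, so x̄ = 648 / (6·(-36)) = -3.

-3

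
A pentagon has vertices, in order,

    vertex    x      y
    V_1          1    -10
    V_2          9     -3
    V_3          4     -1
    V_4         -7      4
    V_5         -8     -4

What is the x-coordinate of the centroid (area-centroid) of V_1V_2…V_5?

Apply the shoelace formula. First the cross-terms c_i = x_i·y_{i+1} − x_{i+1}·y_i:
  87, 3, 9, 60, 84  ⇒  2A = 243, A = 121.5.
Then Σ (x_i + x_{i+1})·c_i = -606, so x̄ = -606 / (6·121.5) = -202/243.

-202/243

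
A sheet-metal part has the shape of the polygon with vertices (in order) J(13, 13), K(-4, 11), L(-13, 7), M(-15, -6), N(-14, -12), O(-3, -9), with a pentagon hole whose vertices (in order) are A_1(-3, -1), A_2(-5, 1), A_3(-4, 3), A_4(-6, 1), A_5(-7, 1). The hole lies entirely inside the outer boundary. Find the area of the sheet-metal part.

Outer boundary:
Apply the shoelace formula: 2A = Σ (x_i·y_{i+1} − x_{i+1}·y_i), indices taken mod 6.
Σ = (195) + (115) + (183) + (96) + (90) + (78) = 757
Area = |Σ|/2 = 378.5.
Hole:
Apply Gauss's area formula: 2A = Σ (x_i·y_{i+1} − x_{i+1}·y_i), indices taken mod 5.
Cross-terms: -8, -11, 14, 1, 10  ⇒  Σ = 6
Area = |Σ|/2 = 3.
Net area = 378.5 − 3 = 375.5.

375.5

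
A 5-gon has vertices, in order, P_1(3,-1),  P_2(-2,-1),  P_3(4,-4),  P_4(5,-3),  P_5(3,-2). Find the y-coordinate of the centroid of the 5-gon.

Apply the surveyor's formula. First the cross-terms c_i = x_i·y_{i+1} − x_{i+1}·y_i:
  -5, 12, 8, -1, 3  ⇒  2A = 17, A = 8.5.
Then Σ (y_i + y_{i+1})·c_i = -110, so ȳ = -110 / (6·8.5) = -110/51.

-110/51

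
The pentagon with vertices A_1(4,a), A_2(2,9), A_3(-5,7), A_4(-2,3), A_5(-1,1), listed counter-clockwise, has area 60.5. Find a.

Write out the shoelace sum; only the two edges meeting at A_1 involve a:
2·Area = [((-1)·a − 4·1) + (4·9 − 2·a)] + 59
       = -3·a + 91 = 121
⇒ a = -10.

-10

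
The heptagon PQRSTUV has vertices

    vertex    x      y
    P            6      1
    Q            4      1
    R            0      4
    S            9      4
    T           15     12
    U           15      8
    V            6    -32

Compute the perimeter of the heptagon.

104

|PQ| = √((-2)² + (0)²) = √4 = 2
|QR| = √((-4)² + (3)²) = √25 = 5
|RS| = √((9)² + (0)²) = √81 = 9
|ST| = √((6)² + (8)²) = √100 = 10
|TU| = √((0)² + (-4)²) = √16 = 4
|UV| = √((-9)² + (-40)²) = √1681 = 41
|VP| = √((0)² + (33)²) = √1089 = 33
Perimeter = 2 + 5 + 9 + 10 + 4 + 41 + 33 = 104.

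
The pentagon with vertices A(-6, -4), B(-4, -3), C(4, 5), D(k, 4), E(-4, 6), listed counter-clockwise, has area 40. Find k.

2

The doubled signed area Σ (x_i y_{i+1} − x_{i+1} y_i) is linear in k.
With k=0 it equals 78; the coefficient of k is 1 (from the two edges through D).
So 1·k + 78 = 2·40 = 80 ⇒ k = 2.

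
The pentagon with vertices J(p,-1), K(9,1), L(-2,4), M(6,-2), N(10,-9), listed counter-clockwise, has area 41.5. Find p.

Write out the shoelace sum; only the two edges meeting at J involve p:
2·Area = [(10·(-1) − p·(-9)) + (p·1 − 9·(-1))] + -16
       = 10·p + -17 = 83
⇒ p = 10.

10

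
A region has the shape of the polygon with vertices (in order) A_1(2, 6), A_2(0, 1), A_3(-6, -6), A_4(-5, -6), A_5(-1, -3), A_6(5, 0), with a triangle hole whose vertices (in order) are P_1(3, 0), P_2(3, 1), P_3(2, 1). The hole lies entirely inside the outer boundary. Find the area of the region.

Outer boundary:
Apply the surveyor's formula: 2A = Σ (x_i·y_{i+1} − x_{i+1}·y_i), indices taken mod 6.
Cross-terms: 2, 6, 6, 9, 15, 30  ⇒  Σ = 68
Area = |Σ|/2 = 34.
Hole:
Apply the shoelace (surveyor's) formula: 2A = Σ (x_i·y_{i+1} − x_{i+1}·y_i), indices taken mod 3.
Σ = (3) + (1) + (-3) = 1
Area = |Σ|/2 = 0.5.
Net area = 34 − 0.5 = 33.5.

33.5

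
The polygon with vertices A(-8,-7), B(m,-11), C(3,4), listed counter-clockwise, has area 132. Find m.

The doubled signed area Σ (x_i y_{i+1} − x_{i+1} y_i) is linear in m.
With m=0 it equals 132; the coefficient of m is 11 (from the two edges through B).
So 11·m + 132 = 2·132 = 264 ⇒ m = 12.

12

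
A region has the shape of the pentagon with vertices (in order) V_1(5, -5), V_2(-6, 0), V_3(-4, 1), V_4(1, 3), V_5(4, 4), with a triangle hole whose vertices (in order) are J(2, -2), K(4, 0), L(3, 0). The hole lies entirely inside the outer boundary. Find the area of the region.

47.5

Outer boundary:
Cross-terms: -30, -6, -13, -8, -40  ⇒  Σ = -97
Area = |Σ|/2 = 48.5.
Hole:
Apply the shoelace (surveyor's) formula: 2A = Σ (x_i·y_{i+1} − x_{i+1}·y_i), indices taken mod 3.
Cross-terms: 8, 0, -6  ⇒  Σ = 2
Area = |Σ|/2 = 1.
Net area = 48.5 − 1 = 47.5.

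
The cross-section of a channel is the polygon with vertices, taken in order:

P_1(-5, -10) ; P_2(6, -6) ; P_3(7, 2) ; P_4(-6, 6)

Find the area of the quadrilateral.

Apply Gauss's area formula: 2A = Σ (x_i·y_{i+1} − x_{i+1}·y_i), indices taken mod 4.
P_1→P_2: (-5)(-6) − (6)(-10) = 90
P_2→P_3: (6)(2) − (7)(-6) = 54
P_3→P_4: (7)(6) − (-6)(2) = 54
P_4→P_1: (-6)(-10) − (-5)(6) = 90
Σ = 288
Area = |Σ|/2 = 144.

144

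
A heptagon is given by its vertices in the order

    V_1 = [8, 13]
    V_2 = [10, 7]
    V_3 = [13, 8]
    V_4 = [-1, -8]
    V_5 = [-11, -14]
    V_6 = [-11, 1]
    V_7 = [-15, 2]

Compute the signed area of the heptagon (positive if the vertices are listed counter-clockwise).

-319

Cross-terms: -74, -11, -96, -74, -165, -7, -211  ⇒  Σ = -638
Signed area = Σ/2 = -319 (negative ⇒ clockwise traversal).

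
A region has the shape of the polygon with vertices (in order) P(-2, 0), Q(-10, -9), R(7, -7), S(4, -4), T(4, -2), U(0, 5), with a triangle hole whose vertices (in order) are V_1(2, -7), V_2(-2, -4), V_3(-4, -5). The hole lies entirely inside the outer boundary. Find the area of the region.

Outer boundary:
Apply Gauss's area formula: 2A = Σ (x_i·y_{i+1} − x_{i+1}·y_i), indices taken mod 6.
P→Q: (-2)(-9) − (-10)(0) = 18
Q→R: (-10)(-7) − (7)(-9) = 133
R→S: (7)(-4) − (4)(-7) = 0
S→T: (4)(-2) − (4)(-4) = 8
T→U: (4)(5) − (0)(-2) = 20
U→P: (0)(0) − (-2)(5) = 10
Σ = 189
Area = |Σ|/2 = 94.5.
Hole:
Apply the surveyor's formula: 2A = Σ (x_i·y_{i+1} − x_{i+1}·y_i), indices taken mod 3.
Σ = (-22) + (-6) + (38) = 10
Area = |Σ|/2 = 5.
Net area = 94.5 − 5 = 89.5.

89.5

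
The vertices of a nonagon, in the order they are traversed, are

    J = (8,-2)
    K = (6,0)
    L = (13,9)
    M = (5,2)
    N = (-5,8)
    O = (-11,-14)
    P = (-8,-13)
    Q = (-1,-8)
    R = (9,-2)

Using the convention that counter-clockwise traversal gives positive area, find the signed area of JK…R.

204.5

Apply the shoelace formula: 2A = Σ (x_i·y_{i+1} − x_{i+1}·y_i), indices taken mod 9.
Cross-terms: 12, 54, -19, 50, 158, 31, 51, 74, -2  ⇒  Σ = 409
Signed area = Σ/2 = 204.5 (positive ⇒ counter-clockwise traversal).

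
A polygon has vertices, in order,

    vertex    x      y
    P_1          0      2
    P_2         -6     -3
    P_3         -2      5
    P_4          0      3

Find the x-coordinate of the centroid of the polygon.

Apply the surveyor's formula. First the cross-terms c_i = x_i·y_{i+1} − x_{i+1}·y_i:
  12, -36, -6, 0  ⇒  2A = -30, A = -15.
Then Σ (x_i + x_{i+1})·c_i = 228, so x̄ = 228 / (6·(-15)) = -38/15.

-38/15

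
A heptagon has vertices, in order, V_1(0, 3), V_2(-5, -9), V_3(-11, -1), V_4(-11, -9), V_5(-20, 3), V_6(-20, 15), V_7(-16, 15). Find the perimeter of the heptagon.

82

|V_1V_2| = √((-5)² + (-12)²) = √169 = 13
|V_2V_3| = √((-6)² + (8)²) = √100 = 10
|V_3V_4| = √((0)² + (-8)²) = √64 = 8
|V_4V_5| = √((-9)² + (12)²) = √225 = 15
|V_5V_6| = √((0)² + (12)²) = √144 = 12
|V_6V_7| = √((4)² + (0)²) = √16 = 4
|V_7V_1| = √((16)² + (-12)²) = √400 = 20
Perimeter = 13 + 10 + 8 + 15 + 12 + 4 + 20 = 82.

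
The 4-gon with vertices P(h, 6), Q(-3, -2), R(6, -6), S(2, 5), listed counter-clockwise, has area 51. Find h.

0

Write out the shoelace sum; only the two edges meeting at P involve h:
2·Area = [(2·6 − h·5) + (h·(-2) − (-3)·6)] + 72
       = -7·h + 102 = 102
⇒ h = 0.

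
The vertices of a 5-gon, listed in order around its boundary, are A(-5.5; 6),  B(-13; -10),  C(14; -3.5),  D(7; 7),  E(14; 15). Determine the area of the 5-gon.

307.25

Apply the shoelace formula: 2A = Σ (x_i·y_{i+1} − x_{i+1}·y_i), indices taken mod 5.
Cross-terms: 133, 185.5, 122.5, 7, 166.5  ⇒  Σ = 614.5
Area = |Σ|/2 = 307.25.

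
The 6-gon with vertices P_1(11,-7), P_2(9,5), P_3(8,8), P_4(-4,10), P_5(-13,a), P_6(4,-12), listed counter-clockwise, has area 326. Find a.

0

Write out the shoelace sum; only the two edges meeting at P_5 involve a:
2·Area = [((-4)·a − (-13)·10) + ((-13)·(-12) − 4·a)] + 366
       = -8·a + 652 = 652
⇒ a = 0.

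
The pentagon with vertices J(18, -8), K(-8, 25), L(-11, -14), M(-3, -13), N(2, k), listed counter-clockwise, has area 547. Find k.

The doubled signed area Σ (x_i y_{i+1} − x_{i+1} y_i) is linear in k.
With k=0 it equals 884; the coefficient of k is -21 (from the two edges through N).
So -21·k + 884 = 2·547 = 1094 ⇒ k = -10.

-10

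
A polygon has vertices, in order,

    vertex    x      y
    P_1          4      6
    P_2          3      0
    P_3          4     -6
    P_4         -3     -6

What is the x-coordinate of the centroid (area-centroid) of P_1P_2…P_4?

4/3

Apply the shoelace formula. First the cross-terms c_i = x_i·y_{i+1} − x_{i+1}·y_i:
  -18, -18, -42, 6  ⇒  2A = -72, A = -36.
Then Σ (x_i + x_{i+1})·c_i = -288, so x̄ = -288 / (6·(-36)) = 4/3.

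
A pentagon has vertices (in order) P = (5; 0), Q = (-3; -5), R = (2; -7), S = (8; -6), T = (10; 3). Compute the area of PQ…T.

Cross-terms: -25, 31, 44, 84, -15  ⇒  Σ = 119
Area = |Σ|/2 = 59.5.

59.5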